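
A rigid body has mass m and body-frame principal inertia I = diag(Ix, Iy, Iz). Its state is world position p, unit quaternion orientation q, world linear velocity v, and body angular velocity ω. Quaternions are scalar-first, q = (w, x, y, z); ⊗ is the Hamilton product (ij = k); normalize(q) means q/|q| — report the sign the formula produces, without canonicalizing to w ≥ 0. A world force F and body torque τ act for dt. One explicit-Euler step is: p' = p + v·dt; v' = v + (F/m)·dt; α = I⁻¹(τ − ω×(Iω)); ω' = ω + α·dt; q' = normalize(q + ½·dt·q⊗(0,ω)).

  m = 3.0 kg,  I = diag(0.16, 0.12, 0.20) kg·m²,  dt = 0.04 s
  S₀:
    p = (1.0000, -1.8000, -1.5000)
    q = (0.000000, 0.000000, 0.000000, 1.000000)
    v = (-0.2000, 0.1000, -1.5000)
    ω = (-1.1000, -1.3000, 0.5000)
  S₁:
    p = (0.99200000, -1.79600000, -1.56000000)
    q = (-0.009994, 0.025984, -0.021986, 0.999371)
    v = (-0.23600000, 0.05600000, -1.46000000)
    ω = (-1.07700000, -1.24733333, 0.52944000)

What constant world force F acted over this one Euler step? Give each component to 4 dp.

F = (-2.7000, -3.3000, 3.0000)

velocity change Δv = (-0.03600000, -0.04400000, 0.04000000)
applied force F = (-2.7000, -3.3000, 3.0000)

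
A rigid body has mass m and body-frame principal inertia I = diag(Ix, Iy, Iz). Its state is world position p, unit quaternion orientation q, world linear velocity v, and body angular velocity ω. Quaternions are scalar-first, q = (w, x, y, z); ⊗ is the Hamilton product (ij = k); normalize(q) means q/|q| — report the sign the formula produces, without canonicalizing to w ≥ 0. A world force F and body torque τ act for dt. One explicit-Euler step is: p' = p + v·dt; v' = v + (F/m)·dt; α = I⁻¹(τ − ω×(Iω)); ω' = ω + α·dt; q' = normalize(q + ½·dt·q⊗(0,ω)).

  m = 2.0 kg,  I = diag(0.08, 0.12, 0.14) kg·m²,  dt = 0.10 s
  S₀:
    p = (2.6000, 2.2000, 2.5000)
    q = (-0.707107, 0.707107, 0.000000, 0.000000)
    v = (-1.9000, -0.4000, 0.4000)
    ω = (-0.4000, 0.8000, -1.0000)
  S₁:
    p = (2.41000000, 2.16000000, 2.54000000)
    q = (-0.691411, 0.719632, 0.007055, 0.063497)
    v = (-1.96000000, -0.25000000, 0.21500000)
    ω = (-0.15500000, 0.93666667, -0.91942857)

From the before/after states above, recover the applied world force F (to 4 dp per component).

F = (-1.2000, 3.0000, -3.7000)

v₁ − v₀ = (-0.06000000, 0.15000000, -0.18500000)
m·(v₁−v₀)/dt = (-1.2000, 3.0000, -3.7000)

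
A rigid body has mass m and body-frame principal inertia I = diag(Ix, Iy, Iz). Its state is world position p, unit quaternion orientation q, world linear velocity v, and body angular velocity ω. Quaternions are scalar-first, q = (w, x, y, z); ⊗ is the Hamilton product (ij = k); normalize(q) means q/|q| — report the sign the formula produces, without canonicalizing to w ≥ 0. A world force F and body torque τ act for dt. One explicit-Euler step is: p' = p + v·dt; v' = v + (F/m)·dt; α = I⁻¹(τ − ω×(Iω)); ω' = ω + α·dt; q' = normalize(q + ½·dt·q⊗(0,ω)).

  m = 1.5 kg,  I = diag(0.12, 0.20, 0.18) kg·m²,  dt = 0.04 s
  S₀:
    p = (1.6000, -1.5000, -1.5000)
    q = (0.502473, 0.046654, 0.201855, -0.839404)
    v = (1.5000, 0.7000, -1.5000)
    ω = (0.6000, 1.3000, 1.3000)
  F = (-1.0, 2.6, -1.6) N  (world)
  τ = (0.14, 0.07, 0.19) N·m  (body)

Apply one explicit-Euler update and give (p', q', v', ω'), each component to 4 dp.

gyro term ω×Iω = (-0.0338, -0.0468, 0.0624)
angular accel α = (1.4483, 0.5840, 0.7089)
ω' = ω + α·dt = (0.6579, 1.3234, 1.3284)
2q̇ = q⊗(0,ω) = (0.8008213, 1.6551205, 0.0889223, 0.5927521)
updated quaternion q' = (0.5181, 0.0797, 0.2035, -0.8269)
linear accel F/m = (-0.6667, 1.7333, -1.0667)
p + v·dt = (1.6600, -1.4720, -1.5600)
new velocity v' = (1.4733, 0.7693, -1.5427)

p' = (1.6600, -1.4720, -1.5600)
q' = (0.5181, 0.0797, 0.2035, -0.8269)
v' = (1.4733, 0.7693, -1.5427)
ω' = (0.6579, 1.3234, 1.3284)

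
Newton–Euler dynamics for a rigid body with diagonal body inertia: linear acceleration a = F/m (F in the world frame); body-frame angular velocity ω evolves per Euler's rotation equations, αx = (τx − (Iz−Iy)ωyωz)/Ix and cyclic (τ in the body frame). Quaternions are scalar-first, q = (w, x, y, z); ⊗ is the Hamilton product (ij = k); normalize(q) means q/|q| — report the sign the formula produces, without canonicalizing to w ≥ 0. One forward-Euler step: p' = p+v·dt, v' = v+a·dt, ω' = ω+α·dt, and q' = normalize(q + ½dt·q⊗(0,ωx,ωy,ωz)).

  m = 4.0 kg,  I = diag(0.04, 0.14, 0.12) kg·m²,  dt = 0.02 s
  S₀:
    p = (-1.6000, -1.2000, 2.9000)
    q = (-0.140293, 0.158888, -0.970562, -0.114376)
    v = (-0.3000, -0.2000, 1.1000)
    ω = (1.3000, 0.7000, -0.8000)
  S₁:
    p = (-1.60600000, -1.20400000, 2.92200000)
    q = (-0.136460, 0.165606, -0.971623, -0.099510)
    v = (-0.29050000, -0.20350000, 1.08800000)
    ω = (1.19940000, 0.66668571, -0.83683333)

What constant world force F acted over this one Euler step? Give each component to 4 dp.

v₁ − v₀ = (0.00950000, -0.00350000, -0.01200000)
applied force F = (1.9000, -0.7000, -2.4000)

F = (1.9000, -0.7000, -2.4000)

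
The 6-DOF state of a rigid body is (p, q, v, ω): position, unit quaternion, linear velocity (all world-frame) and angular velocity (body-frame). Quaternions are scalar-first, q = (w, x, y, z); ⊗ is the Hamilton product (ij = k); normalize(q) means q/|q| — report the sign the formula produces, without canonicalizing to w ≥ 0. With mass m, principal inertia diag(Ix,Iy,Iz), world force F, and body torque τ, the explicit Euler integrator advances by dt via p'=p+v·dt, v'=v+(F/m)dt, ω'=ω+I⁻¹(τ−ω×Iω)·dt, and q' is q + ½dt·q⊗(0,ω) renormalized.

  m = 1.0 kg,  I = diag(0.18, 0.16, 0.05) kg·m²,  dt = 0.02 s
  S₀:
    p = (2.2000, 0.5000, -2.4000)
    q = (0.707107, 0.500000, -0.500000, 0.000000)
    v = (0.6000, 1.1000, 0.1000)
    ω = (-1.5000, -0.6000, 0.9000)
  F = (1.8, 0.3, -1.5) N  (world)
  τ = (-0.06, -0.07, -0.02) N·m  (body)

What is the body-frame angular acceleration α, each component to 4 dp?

ω×(Iω) gyroscopic = (0.0594, -0.1755, -0.0180)
(τ − ω×Iω)/I = (-0.6633, 0.6594, -0.0400)

α = (-0.6633, 0.6594, -0.0400)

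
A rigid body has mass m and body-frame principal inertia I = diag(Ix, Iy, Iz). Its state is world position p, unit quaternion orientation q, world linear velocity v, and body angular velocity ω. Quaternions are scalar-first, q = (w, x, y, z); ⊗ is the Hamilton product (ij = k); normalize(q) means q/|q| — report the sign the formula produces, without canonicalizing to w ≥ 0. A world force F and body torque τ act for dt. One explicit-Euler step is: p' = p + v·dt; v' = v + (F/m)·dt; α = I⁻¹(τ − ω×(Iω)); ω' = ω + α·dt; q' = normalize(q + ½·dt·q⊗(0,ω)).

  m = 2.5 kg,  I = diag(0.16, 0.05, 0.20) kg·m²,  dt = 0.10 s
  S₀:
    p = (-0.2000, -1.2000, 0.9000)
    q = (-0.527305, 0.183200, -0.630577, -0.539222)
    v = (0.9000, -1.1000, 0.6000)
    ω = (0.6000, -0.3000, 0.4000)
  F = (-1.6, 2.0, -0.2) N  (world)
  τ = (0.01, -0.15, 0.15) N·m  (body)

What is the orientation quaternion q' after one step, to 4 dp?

q' = (-0.5311, 0.1466, -0.6420, -0.5332)

2q̇ = q⊗(0,ω) = (-0.0834043, -0.7303804, -0.2386217, 0.1124642)
q' = normalize(q + ½dt·q⊗(0,ω)) = (-0.5311, 0.1466, -0.6420, -0.5332)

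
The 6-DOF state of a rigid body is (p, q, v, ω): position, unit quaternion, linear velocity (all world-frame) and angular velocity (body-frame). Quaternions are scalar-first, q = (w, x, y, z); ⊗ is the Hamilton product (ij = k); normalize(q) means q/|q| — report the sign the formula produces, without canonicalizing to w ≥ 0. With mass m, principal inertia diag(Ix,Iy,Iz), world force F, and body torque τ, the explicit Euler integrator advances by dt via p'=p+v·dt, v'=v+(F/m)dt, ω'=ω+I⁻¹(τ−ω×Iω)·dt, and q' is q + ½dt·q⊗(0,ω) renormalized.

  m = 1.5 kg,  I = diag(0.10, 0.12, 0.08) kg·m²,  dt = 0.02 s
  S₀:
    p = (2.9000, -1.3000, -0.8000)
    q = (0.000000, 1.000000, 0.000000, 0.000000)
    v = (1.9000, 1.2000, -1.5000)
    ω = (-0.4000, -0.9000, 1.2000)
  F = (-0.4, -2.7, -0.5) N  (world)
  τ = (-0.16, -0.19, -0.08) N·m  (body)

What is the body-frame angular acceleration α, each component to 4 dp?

ω×(Iω) gyroscopic = (0.0432, -0.0096, 0.0072)
(τ − ω×Iω)/I = (-2.0320, -1.5033, -1.0900)

α = (-2.0320, -1.5033, -1.0900)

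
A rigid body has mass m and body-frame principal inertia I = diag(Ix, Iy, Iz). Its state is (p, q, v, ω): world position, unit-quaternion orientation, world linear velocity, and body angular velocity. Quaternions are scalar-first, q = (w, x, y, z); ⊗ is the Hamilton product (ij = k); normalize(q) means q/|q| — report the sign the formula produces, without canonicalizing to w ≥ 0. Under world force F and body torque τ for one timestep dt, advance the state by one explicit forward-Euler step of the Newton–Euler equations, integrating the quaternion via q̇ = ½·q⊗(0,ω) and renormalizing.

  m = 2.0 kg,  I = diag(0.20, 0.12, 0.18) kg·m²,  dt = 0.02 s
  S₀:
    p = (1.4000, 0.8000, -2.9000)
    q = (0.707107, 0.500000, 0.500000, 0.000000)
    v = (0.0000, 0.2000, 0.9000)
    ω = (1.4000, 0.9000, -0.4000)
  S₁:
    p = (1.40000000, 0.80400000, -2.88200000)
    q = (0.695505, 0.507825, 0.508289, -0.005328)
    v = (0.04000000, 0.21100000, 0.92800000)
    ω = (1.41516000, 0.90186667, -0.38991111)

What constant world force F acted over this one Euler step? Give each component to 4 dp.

v₁ − v₀ = (0.04000000, 0.01100000, 0.02800000)
F = m·Δv/dt = (4.0000, 1.1000, 2.8000)

F = (4.0000, 1.1000, 2.8000)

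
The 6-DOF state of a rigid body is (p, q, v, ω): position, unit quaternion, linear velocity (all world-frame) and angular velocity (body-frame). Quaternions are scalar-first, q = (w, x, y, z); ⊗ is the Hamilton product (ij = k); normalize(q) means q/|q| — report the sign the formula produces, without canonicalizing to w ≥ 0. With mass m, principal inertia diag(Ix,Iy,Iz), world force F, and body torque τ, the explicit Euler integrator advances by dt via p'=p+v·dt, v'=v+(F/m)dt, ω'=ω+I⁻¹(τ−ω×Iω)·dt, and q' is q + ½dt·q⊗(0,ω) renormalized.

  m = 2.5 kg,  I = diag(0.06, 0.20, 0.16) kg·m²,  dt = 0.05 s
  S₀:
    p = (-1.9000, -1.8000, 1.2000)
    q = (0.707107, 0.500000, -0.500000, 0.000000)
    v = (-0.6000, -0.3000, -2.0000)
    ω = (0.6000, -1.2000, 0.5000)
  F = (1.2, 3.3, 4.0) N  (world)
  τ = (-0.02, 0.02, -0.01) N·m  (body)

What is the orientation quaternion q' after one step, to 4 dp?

2q̇ = q⊗(0,ω) = (-0.9000000, 0.1742642, -1.0985284, 0.0535535)
q' = normalize(q + ½dt·q⊗(0,ω)) = (0.6842, 0.5040, -0.5271, 0.0013)

q' = (0.6842, 0.5040, -0.5271, 0.0013)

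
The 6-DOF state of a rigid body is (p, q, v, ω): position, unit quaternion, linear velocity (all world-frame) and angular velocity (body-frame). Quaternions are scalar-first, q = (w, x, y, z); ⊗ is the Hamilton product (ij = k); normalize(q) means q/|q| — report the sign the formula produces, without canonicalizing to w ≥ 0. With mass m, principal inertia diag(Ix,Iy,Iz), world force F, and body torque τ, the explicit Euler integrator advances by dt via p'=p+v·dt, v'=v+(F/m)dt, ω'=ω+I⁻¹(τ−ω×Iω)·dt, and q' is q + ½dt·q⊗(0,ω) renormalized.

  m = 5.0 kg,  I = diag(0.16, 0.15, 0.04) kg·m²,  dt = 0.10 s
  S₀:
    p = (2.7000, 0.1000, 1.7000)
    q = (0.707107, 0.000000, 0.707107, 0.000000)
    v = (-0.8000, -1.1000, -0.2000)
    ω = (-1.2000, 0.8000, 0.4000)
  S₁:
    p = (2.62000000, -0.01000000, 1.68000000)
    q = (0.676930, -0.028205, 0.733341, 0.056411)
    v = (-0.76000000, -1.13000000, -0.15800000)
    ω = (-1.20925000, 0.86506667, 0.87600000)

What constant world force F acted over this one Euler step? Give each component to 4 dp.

F = (2.0000, -1.5000, 2.1000)

Δv = v₁−v₀ = (0.04000000, -0.03000000, 0.04200000)
F = m·Δv/dt = (2.0000, -1.5000, 2.1000)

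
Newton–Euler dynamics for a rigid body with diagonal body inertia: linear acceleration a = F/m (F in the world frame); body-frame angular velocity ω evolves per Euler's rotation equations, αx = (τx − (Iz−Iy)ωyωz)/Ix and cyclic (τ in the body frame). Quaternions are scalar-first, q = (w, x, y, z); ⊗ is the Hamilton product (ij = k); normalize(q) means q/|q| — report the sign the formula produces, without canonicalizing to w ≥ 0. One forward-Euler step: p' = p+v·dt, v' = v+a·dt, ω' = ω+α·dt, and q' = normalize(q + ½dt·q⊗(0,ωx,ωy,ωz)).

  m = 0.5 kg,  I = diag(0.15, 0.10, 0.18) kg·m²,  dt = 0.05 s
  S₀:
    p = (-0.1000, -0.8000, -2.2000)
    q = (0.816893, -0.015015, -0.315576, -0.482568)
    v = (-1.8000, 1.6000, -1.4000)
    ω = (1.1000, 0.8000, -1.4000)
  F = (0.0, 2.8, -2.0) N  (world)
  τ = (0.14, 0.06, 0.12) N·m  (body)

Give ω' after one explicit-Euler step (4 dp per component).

angular accel α = (1.5307, 0.1380, 0.9111)
new body rate ω' = (1.1765, 0.8069, -1.3544)

ω' = (1.1765, 0.8069, -1.3544)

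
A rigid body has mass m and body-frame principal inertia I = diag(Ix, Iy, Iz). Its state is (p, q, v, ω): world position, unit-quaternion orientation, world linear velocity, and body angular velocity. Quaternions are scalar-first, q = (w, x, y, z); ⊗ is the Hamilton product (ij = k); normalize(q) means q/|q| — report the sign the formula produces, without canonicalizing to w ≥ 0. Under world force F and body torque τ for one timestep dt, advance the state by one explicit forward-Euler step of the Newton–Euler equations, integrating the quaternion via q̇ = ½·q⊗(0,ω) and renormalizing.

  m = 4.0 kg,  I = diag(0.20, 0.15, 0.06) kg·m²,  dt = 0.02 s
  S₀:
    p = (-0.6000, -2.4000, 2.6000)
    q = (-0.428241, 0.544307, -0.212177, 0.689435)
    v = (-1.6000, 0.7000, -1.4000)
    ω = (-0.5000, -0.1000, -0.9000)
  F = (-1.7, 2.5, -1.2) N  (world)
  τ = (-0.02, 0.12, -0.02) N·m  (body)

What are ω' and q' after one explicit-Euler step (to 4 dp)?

ω' = (-0.5012, -0.0924, -0.9058)
q' = (-0.4195, 0.5490, -0.2103, 0.6916)

ω×(Iω) gyroscopic = (-0.0081, 0.0630, -0.0025)
(τ − ω×Iω)/I = (-0.0595, 0.3800, -0.2917)
ω' = ω + α·dt = (-0.5012, -0.0924, -0.9058)
2q̇ = q⊗(0,ω) = (0.8714273, 0.4740233, 0.1879829, 0.2248977)
q + ½dt·q⊗(0,ω), renormalized = (-0.4195, 0.5490, -0.2103, 0.6916)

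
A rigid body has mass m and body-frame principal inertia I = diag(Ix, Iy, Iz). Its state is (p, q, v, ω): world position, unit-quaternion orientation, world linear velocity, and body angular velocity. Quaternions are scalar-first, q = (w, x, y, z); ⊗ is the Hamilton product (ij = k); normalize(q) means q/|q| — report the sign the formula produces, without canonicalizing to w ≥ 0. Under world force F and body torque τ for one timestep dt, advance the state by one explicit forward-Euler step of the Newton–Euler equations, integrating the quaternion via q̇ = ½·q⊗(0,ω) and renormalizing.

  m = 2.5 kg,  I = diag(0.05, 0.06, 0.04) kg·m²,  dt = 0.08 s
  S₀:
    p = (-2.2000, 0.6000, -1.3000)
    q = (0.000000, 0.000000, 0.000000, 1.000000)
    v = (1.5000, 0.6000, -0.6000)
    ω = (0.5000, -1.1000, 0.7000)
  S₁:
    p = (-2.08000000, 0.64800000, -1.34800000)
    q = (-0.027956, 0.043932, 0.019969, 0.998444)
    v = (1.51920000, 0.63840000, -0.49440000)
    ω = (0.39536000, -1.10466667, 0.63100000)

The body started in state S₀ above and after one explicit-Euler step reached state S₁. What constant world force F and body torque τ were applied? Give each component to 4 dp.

velocity change Δv = (0.01920000, 0.03840000, 0.10560000)
F = m·Δv/dt = (0.6000, 1.2000, 3.3000)
Δω = ω₁−ω₀ = (-0.10464000, -0.00466667, -0.06900000)
precession coupling = (0.0154, 0.0035, -0.0055)
τ = I·(Δω/dt) + ω₀×(Iω₀) = (-0.0500, 0.0000, -0.0400)

F = (0.6000, 1.2000, 3.3000)
τ = (-0.0500, 0.0000, -0.0400)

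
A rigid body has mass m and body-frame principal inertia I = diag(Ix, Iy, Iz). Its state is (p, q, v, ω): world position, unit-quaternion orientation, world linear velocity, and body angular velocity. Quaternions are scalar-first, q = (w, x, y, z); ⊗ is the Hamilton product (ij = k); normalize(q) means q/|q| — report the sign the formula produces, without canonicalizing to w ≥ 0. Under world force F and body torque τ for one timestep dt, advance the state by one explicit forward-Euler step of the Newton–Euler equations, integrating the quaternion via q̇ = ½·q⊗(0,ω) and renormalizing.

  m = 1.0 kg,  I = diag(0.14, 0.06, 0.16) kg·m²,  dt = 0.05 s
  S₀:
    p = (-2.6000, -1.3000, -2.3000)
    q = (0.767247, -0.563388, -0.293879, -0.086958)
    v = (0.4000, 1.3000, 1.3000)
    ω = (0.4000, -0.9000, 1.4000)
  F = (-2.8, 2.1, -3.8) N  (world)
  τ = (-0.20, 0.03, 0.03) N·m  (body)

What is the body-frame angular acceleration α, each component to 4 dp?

α = (-0.5286, 0.6867, 0.0075)

gyro term ω×Iω = (-0.1260, -0.0112, 0.0288)
α = I⁻¹(τ − ω×Iω) = (-0.5286, 0.6867, 0.0075)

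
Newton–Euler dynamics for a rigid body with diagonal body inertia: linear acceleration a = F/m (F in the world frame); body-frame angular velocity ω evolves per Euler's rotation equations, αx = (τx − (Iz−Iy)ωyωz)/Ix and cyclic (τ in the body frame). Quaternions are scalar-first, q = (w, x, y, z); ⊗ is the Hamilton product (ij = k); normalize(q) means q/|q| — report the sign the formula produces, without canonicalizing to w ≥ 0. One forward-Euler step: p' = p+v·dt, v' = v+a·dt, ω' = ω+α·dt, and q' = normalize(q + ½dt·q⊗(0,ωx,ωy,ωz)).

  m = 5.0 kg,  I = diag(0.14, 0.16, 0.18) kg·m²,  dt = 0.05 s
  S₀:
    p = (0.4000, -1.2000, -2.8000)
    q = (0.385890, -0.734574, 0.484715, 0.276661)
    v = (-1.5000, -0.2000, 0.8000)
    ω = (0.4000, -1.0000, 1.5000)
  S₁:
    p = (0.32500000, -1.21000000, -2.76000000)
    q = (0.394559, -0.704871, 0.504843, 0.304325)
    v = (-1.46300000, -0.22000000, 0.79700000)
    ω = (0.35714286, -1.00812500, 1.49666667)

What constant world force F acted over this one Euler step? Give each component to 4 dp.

F = (3.7000, -2.0000, -0.3000)

v₁ − v₀ = (0.03700000, -0.02000000, -0.00300000)
m·(v₁−v₀)/dt = (3.7000, -2.0000, -0.3000)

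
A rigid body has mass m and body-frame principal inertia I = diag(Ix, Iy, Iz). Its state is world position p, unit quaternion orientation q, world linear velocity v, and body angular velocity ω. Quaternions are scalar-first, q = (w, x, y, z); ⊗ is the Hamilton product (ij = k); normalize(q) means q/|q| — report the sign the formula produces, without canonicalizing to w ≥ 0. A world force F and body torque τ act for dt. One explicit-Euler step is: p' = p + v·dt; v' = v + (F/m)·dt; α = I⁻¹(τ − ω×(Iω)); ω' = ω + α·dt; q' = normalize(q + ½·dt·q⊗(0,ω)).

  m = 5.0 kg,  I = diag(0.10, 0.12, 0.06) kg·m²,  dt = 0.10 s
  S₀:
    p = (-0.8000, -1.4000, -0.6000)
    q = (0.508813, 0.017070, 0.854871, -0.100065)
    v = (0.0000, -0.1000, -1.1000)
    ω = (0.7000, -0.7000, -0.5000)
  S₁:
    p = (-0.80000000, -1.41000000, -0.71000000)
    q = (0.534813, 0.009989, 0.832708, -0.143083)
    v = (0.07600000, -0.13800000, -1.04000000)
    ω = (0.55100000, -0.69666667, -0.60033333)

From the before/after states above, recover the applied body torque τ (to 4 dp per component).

τ = (-0.1700, -0.0100, -0.0700)

rate change Δω = (-0.14900000, 0.00333333, -0.10033333)
precession coupling = (-0.0210, -0.0140, -0.0098)
applied torque τ = (-0.1700, -0.0100, -0.0700)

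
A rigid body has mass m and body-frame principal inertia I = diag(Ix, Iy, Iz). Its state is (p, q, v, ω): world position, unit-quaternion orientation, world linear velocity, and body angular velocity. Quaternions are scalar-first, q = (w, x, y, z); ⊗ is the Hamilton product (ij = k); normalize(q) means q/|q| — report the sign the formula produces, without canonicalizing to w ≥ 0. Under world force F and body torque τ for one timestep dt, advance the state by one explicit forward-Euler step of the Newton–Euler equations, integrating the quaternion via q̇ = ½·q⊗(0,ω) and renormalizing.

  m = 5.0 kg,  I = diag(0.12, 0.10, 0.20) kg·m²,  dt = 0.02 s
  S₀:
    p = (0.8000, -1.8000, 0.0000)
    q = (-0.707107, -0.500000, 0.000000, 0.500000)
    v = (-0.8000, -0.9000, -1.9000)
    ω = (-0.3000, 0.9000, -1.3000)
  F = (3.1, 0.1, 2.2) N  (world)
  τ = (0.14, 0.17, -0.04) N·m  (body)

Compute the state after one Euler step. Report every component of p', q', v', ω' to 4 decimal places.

p' = (0.7840, -1.8180, -0.0380)
q' = (-0.7020, -0.5023, -0.0144, 0.5046)
v' = (-0.7876, -0.8996, -1.8912)
ω' = (-0.2572, 0.9402, -1.3045)

ω×(Iω) gyroscopic = (-0.1170, -0.0312, 0.0054)
α = I⁻¹(τ − ω×Iω) = (2.1417, 2.0120, -0.2270)
new body rate ω' = (-0.2572, 0.9402, -1.3045)
Hamilton product q⊗(0,ω) = (0.5000000, -0.2378679, -1.4363963, 0.4692391)
updated quaternion q' = (-0.7020, -0.5023, -0.0144, 0.5046)
p' = p + v·dt = (0.7840, -1.8180, -0.0380)
v + (F/m)dt = (-0.7876, -0.8996, -1.8912)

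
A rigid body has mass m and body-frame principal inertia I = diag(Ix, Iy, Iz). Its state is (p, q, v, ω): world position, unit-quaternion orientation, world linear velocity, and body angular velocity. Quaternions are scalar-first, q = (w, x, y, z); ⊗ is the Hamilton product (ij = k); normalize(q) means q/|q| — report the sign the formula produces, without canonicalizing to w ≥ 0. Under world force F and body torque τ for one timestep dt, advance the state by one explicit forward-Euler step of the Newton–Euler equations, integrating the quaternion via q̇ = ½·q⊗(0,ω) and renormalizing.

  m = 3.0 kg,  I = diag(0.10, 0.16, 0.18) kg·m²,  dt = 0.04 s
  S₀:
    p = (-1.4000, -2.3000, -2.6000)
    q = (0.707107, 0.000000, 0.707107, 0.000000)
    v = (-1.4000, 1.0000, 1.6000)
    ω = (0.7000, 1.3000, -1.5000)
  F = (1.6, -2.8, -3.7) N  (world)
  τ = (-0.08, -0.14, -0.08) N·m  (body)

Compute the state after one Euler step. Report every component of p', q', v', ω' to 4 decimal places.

(τ − ω×Iω)/I = (-0.4100, -1.4000, -0.7478)
ω' = ω + α·dt = (0.6836, 1.2440, -1.5299)
q⊗(0,ω) = (-0.9192391, -0.5656856, 0.9192391, -1.5556354)
updated quaternion q' = (0.6881, -0.0113, 0.7248, -0.0311)
new position p' = (-1.4560, -2.2600, -2.5360)
v' = v + a·dt = (-1.3787, 0.9627, 1.5507)

p' = (-1.4560, -2.2600, -2.5360)
q' = (0.6881, -0.0113, 0.7248, -0.0311)
v' = (-1.3787, 0.9627, 1.5507)
ω' = (0.6836, 1.2440, -1.5299)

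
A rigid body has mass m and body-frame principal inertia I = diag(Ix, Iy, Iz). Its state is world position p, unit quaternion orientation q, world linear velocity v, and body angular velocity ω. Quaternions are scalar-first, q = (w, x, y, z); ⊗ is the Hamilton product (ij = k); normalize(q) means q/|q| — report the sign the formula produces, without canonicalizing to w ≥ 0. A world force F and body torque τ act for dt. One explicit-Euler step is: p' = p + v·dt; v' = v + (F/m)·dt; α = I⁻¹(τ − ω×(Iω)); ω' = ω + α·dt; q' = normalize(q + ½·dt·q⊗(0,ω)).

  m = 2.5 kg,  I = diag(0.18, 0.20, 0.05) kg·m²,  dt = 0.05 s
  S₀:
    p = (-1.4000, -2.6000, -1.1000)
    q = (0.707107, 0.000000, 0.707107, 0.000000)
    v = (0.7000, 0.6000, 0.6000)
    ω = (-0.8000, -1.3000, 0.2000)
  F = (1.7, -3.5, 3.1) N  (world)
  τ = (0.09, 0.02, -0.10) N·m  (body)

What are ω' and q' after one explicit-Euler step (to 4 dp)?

gyro term ω×Iω = (0.0390, -0.0208, 0.0208)
angular accel α = (0.2833, 0.2040, -2.4160)
new body rate ω' = (-0.7858, -1.2898, 0.0792)
Hamilton product q⊗(0,ω) = (0.9192391, -0.4242642, -0.9192391, 0.7071070)
q + ½dt·q⊗(0,ω), renormalized = (0.7295, -0.0106, 0.6836, 0.0177)

ω' = (-0.7858, -1.2898, 0.0792)
q' = (0.7295, -0.0106, 0.6836, 0.0177)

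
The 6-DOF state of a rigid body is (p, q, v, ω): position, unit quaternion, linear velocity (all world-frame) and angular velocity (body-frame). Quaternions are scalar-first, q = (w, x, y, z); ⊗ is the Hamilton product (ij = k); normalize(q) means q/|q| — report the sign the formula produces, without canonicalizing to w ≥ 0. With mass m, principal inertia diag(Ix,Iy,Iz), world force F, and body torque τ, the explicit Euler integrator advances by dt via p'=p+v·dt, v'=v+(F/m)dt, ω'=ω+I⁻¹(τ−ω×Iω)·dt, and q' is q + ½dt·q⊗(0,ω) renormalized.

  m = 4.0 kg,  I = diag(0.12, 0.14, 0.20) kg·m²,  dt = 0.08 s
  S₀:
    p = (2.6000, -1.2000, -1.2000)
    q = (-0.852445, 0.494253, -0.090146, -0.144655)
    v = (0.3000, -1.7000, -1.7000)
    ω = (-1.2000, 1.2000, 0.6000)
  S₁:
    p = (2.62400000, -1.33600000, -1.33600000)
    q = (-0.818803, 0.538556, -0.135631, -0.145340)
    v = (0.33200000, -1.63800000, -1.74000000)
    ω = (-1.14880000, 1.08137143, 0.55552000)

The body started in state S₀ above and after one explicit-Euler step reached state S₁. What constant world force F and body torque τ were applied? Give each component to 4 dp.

F = (1.6000, 3.1000, -2.0000)
τ = (0.1200, -0.1500, -0.1400)

v₁ − v₀ = (0.03200000, 0.06200000, -0.04000000)
F = m·Δv/dt = (1.6000, 3.1000, -2.0000)
rate change Δω = (0.05120000, -0.11862857, -0.04448000)
gyro term ω₀×Iω₀ = (0.0432, 0.0576, -0.0288)
applied torque τ = (0.1200, -0.1500, -0.1400)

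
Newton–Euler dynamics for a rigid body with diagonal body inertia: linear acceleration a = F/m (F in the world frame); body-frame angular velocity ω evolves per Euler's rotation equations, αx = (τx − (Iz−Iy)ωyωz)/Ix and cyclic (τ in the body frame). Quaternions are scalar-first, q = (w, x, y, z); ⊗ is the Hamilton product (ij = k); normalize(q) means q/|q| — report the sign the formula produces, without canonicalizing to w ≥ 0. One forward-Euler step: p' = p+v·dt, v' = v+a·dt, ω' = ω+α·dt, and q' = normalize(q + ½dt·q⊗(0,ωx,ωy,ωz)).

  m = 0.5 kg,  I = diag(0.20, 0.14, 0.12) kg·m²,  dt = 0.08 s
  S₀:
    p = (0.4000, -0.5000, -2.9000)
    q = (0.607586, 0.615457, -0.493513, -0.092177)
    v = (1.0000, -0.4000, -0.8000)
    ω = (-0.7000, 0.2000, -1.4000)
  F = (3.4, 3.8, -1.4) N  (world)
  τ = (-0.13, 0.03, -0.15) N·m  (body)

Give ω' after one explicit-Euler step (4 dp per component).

gyro term ω×Iω = (0.0056, 0.0784, 0.0084)
α = I⁻¹(τ − ω×Iω) = (-0.6780, -0.3457, -1.3200)
ω + α·dt = (-0.7542, 0.1723, -1.5056)

ω' = (-0.7542, 0.1723, -1.5056)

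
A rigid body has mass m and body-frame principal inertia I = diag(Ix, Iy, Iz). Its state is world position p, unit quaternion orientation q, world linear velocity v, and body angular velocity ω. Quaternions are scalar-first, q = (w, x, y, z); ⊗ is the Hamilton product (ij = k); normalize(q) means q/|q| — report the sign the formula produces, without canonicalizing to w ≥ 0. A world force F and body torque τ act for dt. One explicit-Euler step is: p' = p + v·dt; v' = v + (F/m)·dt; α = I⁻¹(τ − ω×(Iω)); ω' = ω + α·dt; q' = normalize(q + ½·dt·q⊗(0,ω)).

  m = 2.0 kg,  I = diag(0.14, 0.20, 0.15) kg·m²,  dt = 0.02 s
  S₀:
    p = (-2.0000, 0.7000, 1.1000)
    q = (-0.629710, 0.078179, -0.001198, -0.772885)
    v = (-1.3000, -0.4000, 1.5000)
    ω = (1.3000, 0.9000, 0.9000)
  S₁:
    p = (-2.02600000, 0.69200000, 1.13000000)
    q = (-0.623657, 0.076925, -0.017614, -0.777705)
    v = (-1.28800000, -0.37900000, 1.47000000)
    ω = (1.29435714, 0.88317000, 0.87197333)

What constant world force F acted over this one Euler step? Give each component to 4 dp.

F = (1.2000, 2.1000, -3.0000)

Δv = v₁−v₀ = (0.01200000, 0.02100000, -0.03000000)
F = m·Δv/dt = (1.2000, 2.1000, -3.0000)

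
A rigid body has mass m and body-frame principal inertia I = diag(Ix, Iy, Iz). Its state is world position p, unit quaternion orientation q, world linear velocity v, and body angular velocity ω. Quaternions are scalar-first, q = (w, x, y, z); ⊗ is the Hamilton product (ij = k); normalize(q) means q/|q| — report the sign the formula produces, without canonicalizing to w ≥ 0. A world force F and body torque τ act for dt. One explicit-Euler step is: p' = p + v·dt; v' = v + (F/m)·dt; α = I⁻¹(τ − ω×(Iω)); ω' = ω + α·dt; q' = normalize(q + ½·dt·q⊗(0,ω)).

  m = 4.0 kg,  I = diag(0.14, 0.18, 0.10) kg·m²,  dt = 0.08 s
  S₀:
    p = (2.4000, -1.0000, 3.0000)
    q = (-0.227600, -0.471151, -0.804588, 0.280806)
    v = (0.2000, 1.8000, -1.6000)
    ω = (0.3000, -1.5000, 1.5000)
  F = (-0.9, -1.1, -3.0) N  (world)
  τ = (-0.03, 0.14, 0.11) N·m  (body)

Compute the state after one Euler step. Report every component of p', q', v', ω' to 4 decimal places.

p' = (2.4160, -0.8560, 2.8720)
q' = (-0.2860, -0.5035, -0.7565, 0.3040)
v' = (0.1820, 1.7780, -1.6600)
ω' = (0.1800, -1.4458, 1.6024)

angular accel α = (-1.5000, 0.6778, 1.2800)
new body rate ω' = (0.1800, -1.4458, 1.6024)
Hamilton product q⊗(0,ω) = (-1.4867457, -0.8539530, 1.1323683, 0.6067029)
updated quaternion q' = (-0.2860, -0.5035, -0.7565, 0.3040)
a = F/m = (-0.2250, -0.2750, -0.7500)
p + v·dt = (2.4160, -0.8560, 2.8720)
new velocity v' = (0.1820, 1.7780, -1.6600)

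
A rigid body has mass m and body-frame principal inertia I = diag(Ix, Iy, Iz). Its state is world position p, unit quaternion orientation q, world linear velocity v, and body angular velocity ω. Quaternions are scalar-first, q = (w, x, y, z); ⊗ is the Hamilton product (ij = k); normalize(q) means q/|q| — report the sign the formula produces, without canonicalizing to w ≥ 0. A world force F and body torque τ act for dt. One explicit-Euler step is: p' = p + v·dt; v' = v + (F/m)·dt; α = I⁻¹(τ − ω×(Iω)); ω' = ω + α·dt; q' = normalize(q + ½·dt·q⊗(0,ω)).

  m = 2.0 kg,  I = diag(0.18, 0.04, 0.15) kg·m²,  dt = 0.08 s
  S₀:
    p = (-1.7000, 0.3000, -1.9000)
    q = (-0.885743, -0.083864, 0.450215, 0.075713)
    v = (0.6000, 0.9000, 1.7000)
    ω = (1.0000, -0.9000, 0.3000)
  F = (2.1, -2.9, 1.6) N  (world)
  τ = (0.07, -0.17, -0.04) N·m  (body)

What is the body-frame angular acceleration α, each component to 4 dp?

α = (0.5539, -4.4750, -1.1067)

gyro term ω×Iω = (-0.0297, 0.0090, 0.1260)
(τ − ω×Iω)/I = (0.5539, -4.4750, -1.1067)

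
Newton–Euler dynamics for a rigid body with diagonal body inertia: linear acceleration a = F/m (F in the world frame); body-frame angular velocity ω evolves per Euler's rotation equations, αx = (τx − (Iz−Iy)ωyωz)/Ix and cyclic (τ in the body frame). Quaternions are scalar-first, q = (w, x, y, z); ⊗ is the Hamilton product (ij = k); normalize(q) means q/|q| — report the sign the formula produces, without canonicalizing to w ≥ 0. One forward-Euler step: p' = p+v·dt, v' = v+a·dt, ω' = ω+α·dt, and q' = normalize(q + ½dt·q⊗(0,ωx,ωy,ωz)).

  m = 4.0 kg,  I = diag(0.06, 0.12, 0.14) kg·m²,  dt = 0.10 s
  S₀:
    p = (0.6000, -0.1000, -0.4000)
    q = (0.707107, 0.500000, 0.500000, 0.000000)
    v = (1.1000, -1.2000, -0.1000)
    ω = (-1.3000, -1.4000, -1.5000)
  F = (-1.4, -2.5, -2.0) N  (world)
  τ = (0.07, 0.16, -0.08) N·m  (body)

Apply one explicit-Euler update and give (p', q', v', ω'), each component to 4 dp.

a = F/m = (-0.3500, -0.6250, -0.5000)
p + v·dt = (0.7100, -0.2200, -0.4100)
v' = v + a·dt = (1.0650, -1.2625, -0.1500)
ω×(Iω) gyroscopic = (0.0420, -0.1560, 0.1092)
angular accel α = (0.4667, 2.6333, -1.3514)
ω' = ω + α·dt = (-1.2533, -1.1367, -1.6351)
q⊗(0,ω) = (1.3500000, -1.6692391, -0.2399498, -1.1106605)
q + ½dt·q⊗(0,ω), renormalized = (0.7690, 0.4135, 0.4844, -0.0551)

p' = (0.7100, -0.2200, -0.4100)
q' = (0.7690, 0.4135, 0.4844, -0.0551)
v' = (1.0650, -1.2625, -0.1500)
ω' = (-1.2533, -1.1367, -1.6351)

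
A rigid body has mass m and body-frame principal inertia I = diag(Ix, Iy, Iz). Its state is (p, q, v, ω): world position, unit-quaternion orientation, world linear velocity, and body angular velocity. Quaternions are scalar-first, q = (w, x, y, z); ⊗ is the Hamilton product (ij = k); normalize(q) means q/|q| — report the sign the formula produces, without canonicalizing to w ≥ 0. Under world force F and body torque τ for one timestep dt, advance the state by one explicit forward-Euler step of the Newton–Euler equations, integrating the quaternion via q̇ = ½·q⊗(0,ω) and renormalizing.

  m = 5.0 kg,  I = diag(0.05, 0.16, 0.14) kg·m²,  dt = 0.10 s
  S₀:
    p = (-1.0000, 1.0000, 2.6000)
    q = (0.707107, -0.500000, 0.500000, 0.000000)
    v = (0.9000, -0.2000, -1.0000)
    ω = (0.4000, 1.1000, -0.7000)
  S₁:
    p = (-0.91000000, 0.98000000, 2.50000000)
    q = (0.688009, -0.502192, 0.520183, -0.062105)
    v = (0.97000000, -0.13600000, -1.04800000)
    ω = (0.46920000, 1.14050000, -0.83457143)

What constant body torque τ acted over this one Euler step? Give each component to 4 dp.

rate change Δω = (0.06920000, 0.04050000, -0.13457143)
I·α + gyro = (0.0500, 0.0900, -0.1400)

τ = (0.0500, 0.0900, -0.1400)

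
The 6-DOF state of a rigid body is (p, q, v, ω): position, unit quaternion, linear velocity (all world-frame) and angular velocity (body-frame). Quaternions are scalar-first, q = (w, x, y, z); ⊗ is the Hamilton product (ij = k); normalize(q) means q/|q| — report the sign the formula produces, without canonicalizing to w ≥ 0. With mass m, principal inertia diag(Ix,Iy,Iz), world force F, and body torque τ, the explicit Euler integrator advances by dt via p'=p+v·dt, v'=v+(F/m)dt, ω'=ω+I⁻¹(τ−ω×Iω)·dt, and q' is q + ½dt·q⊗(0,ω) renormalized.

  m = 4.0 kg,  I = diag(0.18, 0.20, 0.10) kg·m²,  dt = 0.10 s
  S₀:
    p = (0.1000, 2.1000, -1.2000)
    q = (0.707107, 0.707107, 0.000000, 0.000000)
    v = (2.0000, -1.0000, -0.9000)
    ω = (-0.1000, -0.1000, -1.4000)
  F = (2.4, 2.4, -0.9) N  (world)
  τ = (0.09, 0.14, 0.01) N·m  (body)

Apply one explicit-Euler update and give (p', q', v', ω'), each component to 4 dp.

p' = (0.3000, 2.0000, -1.2900)
q' = (0.7089, 0.7018, 0.0458, -0.0529)
v' = (2.0600, -0.9400, -0.9225)
ω' = (-0.0422, -0.0356, -1.3902)

α = I⁻¹(τ − ω×Iω) = (0.5778, 0.6440, 0.0980)
new body rate ω' = (-0.0422, -0.0356, -1.3902)
q⊗(0,ω) = (0.0707107, -0.0707107, 0.9192391, -1.0606605)
updated quaternion q' = (0.7089, 0.7018, 0.0458, -0.0529)
linear accel F/m = (0.6000, 0.6000, -0.2250)
p + v·dt = (0.3000, 2.0000, -1.2900)
new velocity v' = (2.0600, -0.9400, -0.9225)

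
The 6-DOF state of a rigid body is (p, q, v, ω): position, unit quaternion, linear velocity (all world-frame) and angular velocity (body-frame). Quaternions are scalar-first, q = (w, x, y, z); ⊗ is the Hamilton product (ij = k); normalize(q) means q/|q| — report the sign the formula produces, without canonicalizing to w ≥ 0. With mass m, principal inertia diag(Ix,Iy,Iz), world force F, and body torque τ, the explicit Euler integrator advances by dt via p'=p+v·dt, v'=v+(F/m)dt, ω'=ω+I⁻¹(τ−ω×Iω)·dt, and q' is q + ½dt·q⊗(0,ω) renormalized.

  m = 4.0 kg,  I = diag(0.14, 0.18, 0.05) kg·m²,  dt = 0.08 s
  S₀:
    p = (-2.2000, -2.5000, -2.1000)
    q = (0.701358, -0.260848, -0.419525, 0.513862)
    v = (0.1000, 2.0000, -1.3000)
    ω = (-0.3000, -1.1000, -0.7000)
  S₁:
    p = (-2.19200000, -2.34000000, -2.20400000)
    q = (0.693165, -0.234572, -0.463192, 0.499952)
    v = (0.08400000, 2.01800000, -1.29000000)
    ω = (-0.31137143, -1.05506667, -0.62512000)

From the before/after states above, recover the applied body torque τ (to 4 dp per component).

τ = (-0.1200, 0.1200, 0.0600)

ω₁ − ω₀ = (-0.01137143, 0.04493333, 0.07488000)
gyro term ω₀×Iω₀ = (-0.1001, 0.0189, 0.0132)
I·α + gyro = (-0.1200, 0.1200, 0.0600)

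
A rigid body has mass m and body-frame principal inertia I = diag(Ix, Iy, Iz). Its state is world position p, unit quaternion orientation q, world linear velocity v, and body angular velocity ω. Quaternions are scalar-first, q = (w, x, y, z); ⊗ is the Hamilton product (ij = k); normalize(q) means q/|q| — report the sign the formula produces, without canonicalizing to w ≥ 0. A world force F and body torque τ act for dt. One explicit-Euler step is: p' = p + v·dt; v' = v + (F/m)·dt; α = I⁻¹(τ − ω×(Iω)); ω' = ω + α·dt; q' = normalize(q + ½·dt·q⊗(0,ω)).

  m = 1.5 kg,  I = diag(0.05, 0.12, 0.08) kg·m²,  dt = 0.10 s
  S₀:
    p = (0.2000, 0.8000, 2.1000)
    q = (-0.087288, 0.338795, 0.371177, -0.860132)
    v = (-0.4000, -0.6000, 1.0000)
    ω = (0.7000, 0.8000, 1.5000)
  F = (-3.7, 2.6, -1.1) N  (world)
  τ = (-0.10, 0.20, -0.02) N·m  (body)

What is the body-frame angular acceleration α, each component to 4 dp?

α = (-1.0400, 1.9292, -0.7400)

gyro term ω×Iω = (-0.0480, -0.0315, 0.0392)
α = I⁻¹(τ − ω×Iω) = (-1.0400, 1.9292, -0.7400)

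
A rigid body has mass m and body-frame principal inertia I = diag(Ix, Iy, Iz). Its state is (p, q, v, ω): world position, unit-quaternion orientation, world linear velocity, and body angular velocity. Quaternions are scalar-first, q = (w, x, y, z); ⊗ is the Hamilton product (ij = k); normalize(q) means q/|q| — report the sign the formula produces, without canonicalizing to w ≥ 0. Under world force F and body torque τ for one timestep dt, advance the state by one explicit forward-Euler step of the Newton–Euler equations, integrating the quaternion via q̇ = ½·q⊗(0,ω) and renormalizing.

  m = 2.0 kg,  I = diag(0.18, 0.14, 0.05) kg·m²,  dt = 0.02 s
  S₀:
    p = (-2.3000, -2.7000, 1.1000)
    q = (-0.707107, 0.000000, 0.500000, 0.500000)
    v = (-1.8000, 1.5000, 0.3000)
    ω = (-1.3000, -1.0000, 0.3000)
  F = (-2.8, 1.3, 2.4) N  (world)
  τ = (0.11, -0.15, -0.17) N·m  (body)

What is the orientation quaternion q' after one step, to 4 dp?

q' = (-0.7035, 0.0157, 0.5005, 0.5043)

Hamilton product q⊗(0,ω) = (0.3500000, 1.5692391, 0.0571070, 0.4378679)
q' = normalize(q + ½dt·q⊗(0,ω)) = (-0.7035, 0.0157, 0.5005, 0.5043)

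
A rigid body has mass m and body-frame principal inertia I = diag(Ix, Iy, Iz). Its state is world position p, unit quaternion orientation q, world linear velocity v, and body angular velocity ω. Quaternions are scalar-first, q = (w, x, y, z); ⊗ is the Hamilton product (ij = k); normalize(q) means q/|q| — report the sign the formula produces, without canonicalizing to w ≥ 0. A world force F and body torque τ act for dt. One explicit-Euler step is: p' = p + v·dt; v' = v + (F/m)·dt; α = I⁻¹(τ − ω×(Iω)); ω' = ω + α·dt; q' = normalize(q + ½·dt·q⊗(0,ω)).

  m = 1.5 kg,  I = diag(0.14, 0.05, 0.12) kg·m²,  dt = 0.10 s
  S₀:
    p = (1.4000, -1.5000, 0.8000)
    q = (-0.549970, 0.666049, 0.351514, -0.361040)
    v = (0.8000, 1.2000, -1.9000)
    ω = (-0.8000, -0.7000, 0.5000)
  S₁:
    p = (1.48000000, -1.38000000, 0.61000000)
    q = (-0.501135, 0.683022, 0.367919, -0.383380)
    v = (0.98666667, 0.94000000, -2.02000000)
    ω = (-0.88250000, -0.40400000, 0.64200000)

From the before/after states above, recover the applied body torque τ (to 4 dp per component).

τ = (-0.1400, 0.1400, 0.1200)

Δω = ω₁−ω₀ = (-0.08250000, 0.29600000, 0.14200000)
τ = I·(Δω/dt) + ω₀×(Iω₀) = (-0.1400, 0.1400, 0.1200)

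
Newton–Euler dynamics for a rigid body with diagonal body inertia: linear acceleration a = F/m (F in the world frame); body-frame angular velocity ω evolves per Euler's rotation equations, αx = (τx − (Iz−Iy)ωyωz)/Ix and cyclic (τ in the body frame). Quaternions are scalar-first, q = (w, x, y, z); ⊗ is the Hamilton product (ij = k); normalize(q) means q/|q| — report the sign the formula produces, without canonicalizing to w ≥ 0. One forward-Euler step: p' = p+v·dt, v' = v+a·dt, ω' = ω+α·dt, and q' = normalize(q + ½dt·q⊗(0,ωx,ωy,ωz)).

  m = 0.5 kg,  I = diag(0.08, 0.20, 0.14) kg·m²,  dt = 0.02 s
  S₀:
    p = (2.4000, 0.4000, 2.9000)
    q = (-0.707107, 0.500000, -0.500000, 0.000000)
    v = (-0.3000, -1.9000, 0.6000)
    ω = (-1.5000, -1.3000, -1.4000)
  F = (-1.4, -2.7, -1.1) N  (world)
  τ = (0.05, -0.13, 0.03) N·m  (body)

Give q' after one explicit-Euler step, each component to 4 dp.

Hamilton product q⊗(0,ω) = (0.1000000, 1.7606605, 1.6192391, -0.4100502)
q' = normalize(q + ½dt·q⊗(0,ω)) = (-0.7059, 0.5175, -0.4837, -0.0041)

q' = (-0.7059, 0.5175, -0.4837, -0.0041)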